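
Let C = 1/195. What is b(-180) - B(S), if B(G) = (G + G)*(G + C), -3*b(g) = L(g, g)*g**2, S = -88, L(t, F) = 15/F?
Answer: -2844484/195 ≈ -14587.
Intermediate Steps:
b(g) = -5*g (b(g) = -15/g*g**2/3 = -5*g)
C = 1/195 ≈ 0.0051282
B(G) = 2*G*(1/195 + G) (B(G) = (G + G)*(G + 1/195) = (2*G)*(1/195 + G) = 2*G*(1/195 + G))
b(-180) - B(S) = -5*(-180) - 2*(-88)*(1 + 195*(-88))/195 = 900 - 2*(-88)*(1 - 17160)/195 = 900 - 2*(-88)*(-17159)/195 = 900 - 1*3019984/195 = 900 - 3019984/195 = -2844484/195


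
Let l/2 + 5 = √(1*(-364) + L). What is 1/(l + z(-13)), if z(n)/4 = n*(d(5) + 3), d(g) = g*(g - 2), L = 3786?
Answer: -473/440614 - √3422/440614 ≈ -0.0012063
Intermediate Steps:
d(g) = g*(-2 + g)
z(n) = 72*n (z(n) = 4*(n*(5*(-2 + 5) + 3)) = 4*(n*(5*3 + 3)) = 4*(n*(15 + 3)) = 4*(n*18) = 4*(18*n) = 72*n)
l = -10 + 2*√3422 (l = -10 + 2*√(1*(-364) + 3786) = -10 + 2*√(-364 + 3786) = -10 + 2*√3422 ≈ 107.00)
1/(l + z(-13)) = 1/((-10 + 2*√3422) + 72*(-13)) = 1/((-10 + 2*√3422) - 936) = 1/(-946 + 2*√3422)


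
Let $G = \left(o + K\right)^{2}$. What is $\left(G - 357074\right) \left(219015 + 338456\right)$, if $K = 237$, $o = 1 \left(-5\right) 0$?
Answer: $-167745811255$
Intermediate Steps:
$o = 0$ ($o = \left(-5\right) 0 = 0$)
$G = 56169$ ($G = \left(0 + 237\right)^{2} = 237^{2} = 56169$)
$\left(G - 357074\right) \left(219015 + 338456\right) = \left(56169 - 357074\right) \left(219015 + 338456\right) = \left(-300905\right) 557471 = -167745811255$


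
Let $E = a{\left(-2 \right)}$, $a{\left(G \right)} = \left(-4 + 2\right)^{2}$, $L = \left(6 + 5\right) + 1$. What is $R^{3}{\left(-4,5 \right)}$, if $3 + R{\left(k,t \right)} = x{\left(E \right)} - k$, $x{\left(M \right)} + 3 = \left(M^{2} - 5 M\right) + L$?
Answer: $216$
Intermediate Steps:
$L = 12$ ($L = 11 + 1 = 12$)
$a{\left(G \right)} = 4$ ($a{\left(G \right)} = \left(-2\right)^{2} = 4$)
$E = 4$
$x{\left(M \right)} = 9 + M^{2} - 5 M$ ($x{\left(M \right)} = -3 + \left(\left(M^{2} - 5 M\right) + 12\right) = -3 + \left(12 + M^{2} - 5 M\right) = 9 + M^{2} - 5 M$)
$R{\left(k,t \right)} = 2 - k$ ($R{\left(k,t \right)} = -3 - \left(-5 + k\right) = 2 - k$)
$R^{3}{\left(-4,5 \right)} = \left(2 - -4\right)^{3} = \left(2 + 4\right)^{3} = 6^{3} = 216$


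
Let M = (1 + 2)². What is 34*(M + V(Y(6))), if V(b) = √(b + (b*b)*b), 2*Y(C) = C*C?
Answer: 306 + 510*√26 ≈ 2906.5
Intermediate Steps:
Y(C) = C²/2 (Y(C) = (C*C)/2 = C²/2)
V(b) = √(b + b³) (V(b) = √(b + b²*b) = √(b + b³))
M = 9 (M = 3² = 9)
34*(M + V(Y(6))) = 34*(9 + √((½)*6² + ((½)*6²)³)) = 34*(9 + √((½)*36 + ((½)*36)³)) = 34*(9 + √(18 + 18³)) = 34*(9 + √(18 + 5832)) = 34*(9 + √5850) = 34*(9 + 15*√26) = 306 + 510*√26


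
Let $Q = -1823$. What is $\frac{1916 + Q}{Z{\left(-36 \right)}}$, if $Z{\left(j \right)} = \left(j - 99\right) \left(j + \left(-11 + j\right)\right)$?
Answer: $\frac{31}{3735} \approx 0.0082999$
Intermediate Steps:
$Z{\left(j \right)} = \left(-99 + j\right) \left(-11 + 2 j\right)$
$\frac{1916 + Q}{Z{\left(-36 \right)}} = \frac{1916 - 1823}{1089 - -7524 + 2 \left(-36\right)^{2}} = \frac{93}{1089 + 7524 + 2 \cdot 1296} = \frac{93}{1089 + 7524 + 2592} = \frac{93}{11205} = 93 \cdot \frac{1}{11205} = \frac{31}{3735}$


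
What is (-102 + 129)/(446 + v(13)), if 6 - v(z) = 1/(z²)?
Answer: 4563/76387 ≈ 0.059735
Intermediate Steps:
v(z) = 6 - 1/z² (v(z) = 6 - 1/(z²) = 6 - 1/z²)
(-102 + 129)/(446 + v(13)) = (-102 + 129)/(446 + (6 - 1/13²)) = 27/(446 + (6 - 1*1/169)) = 27/(446 + (6 - 1/169)) = 27/(446 + 1013/169) = 27/(76387/169) = 27*(169/76387) = 4563/76387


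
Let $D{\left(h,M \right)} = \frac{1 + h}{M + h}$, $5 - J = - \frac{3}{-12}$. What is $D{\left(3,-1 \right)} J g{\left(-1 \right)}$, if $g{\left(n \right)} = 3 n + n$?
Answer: $-38$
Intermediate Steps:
$J = \frac{19}{4}$ ($J = 5 - - \frac{3}{-12} = 5 - \left(-3\right) \left(- \frac{1}{12}\right) = 5 - \frac{1}{4} = \frac{19}{4} \approx 4.75$)
$D{\left(h,M \right)} = \frac{1 + h}{M + h}$
$g{\left(n \right)} = 4 n$
$D{\left(3,-1 \right)} J g{\left(-1 \right)} = \frac{1 + 3}{-1 + 3} \cdot \frac{19}{4} \cdot 4 \left(-1\right) = \frac{1}{2} \cdot 4 \cdot \frac{19}{4} \left(-4\right) = 2 \cdot \frac{19}{4} \left(-4\right) = \frac{19}{2} \left(-4\right) = -38$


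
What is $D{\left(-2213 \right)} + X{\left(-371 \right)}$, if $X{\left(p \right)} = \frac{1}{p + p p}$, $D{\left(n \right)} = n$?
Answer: $- \frac{303778509}{137270} \approx -2213.0$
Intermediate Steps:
$X{\left(p \right)} = \frac{1}{p + p^{2}}$
$D{\left(-2213 \right)} + X{\left(-371 \right)} = -2213 + \frac{1}{\left(-371\right) \left(1 - 371\right)} = -2213 - \frac{1}{371 \left(-370\right)} = -2213 - - \frac{1}{137270} = -2213 + \frac{1}{137270} = - \frac{303778509}{137270}$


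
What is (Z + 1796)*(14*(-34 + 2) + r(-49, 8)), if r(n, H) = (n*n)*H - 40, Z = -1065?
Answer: 13684320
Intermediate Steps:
r(n, H) = -40 + H*n² (r(n, H) = n²*H - 40 = H*n² - 40 = -40 + H*n²)
(Z + 1796)*(14*(-34 + 2) + r(-49, 8)) = (-1065 + 1796)*(14*(-34 + 2) + (-40 + 8*(-49)²)) = 731*(14*(-32) + (-40 + 8*2401)) = 731*(-448 + (-40 + 19208)) = 731*(-448 + 19168) = 731*18720 = 13684320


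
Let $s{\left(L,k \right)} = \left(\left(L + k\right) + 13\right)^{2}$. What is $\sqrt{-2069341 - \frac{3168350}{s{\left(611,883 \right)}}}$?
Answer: $\frac{i \sqrt{4699577977059}}{1507} \approx 1438.5 i$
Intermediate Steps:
$s{\left(L,k \right)} = \left(13 + L + k\right)^{2}$
$\sqrt{-2069341 - \frac{3168350}{s{\left(611,883 \right)}}} = \sqrt{-2069341 - \frac{3168350}{\left(13 + 611 + 883\right)^{2}}} = \sqrt{-2069341 - \frac{3168350}{1507^{2}}} = \sqrt{-2069341 - \frac{3168350}{2271049}} = \sqrt{- \frac{4699577977059}{2271049}} = \frac{i \sqrt{4699577977059}}{1507}$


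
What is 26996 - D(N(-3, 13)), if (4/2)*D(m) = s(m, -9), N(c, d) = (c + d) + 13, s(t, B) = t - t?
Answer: 26996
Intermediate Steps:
s(t, B) = 0
N(c, d) = 13 + c + d
D(m) = 0 (D(m) = (1/2)*0 = 0)
26996 - D(N(-3, 13)) = 26996 - 1*0 = 26996 + 0 = 26996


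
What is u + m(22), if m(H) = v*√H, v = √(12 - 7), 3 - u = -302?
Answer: 305 + √110 ≈ 315.49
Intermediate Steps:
u = 305 (u = 3 - 1*(-302) = 3 + 302 = 305)
v = √5 ≈ 2.2361
m(H) = √5*√H
u + m(22) = 305 + √5*√22 = 305 + √110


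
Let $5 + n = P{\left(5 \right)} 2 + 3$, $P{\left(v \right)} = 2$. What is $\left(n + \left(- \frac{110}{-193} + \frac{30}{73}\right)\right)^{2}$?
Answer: $\frac{1763832004}{198499921} \approx 8.8858$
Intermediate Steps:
$n = 2$ ($n = -5 + \left(2 \cdot 2 + 3\right) = -5 + \left(4 + 3\right) = -5 + 7 = 2$)
$\left(n + \left(- \frac{110}{-193} + \frac{30}{73}\right)\right)^{2} = \left(2 + \left(- \frac{110}{-193} + \frac{30}{73}\right)\right)^{2} = \left(2 + \left(\left(-110\right) \left(- \frac{1}{193}\right) + 30 \cdot \frac{1}{73}\right)\right)^{2} = \left(2 + \left(\frac{110}{193} + \frac{30}{73}\right)\right)^{2} = \left(2 + \frac{13820}{14089}\right)^{2} = \left(\frac{41998}{14089}\right)^{2} = \frac{1763832004}{198499921}$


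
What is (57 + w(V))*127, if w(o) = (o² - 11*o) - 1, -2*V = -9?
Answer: 13589/4 ≈ 3397.3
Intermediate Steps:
V = 9/2 (V = -½*(-9) = 9/2 ≈ 4.5000)
w(o) = -1 + o² - 11*o
(57 + w(V))*127 = (57 + (-1 + (9/2)² - 11*9/2))*127 = (57 + (-1 + 81/4 - 99/2))*127 = (57 - 121/4)*127 = (107/4)*127 = 13589/4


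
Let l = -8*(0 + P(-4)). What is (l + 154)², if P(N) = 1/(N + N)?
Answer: 24025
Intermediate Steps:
P(N) = 1/(2*N)
l = 1 (l = -8*(0 + (½)/(-4)) = -8*(0 + (½)*(-¼)) = -8*(0 - ⅛) = -8*(-⅛) = 1)
(l + 154)² = (1 + 154)² = 155² = 24025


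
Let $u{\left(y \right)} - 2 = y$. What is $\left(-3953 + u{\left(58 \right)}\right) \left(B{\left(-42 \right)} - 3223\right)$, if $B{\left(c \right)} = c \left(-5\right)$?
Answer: $11729609$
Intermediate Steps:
$B{\left(c \right)} = - 5 c$
$u{\left(y \right)} = 2 + y$
$\left(-3953 + u{\left(58 \right)}\right) \left(B{\left(-42 \right)} - 3223\right) = \left(-3953 + \left(2 + 58\right)\right) \left(\left(-5\right) \left(-42\right) - 3223\right) = \left(-3953 + 60\right) \left(210 - 3223\right) = \left(-3893\right) \left(-3013\right) = 11729609$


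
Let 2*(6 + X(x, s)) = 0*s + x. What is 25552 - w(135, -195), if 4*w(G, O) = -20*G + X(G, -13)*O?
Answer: 233801/8 ≈ 29225.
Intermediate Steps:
X(x, s) = -6 + x/2 (X(x, s) = -6 + (0*s + x)/2 = -6 + (0 + x)/2 = -6 + x/2)
w(G, O) = -5*G + O*(-6 + G/2)/4 (w(G, O) = (-20*G + (-6 + G/2)*O)/4 = (-20*G + O*(-6 + G/2))/4 = -5*G + O*(-6 + G/2)/4)
25552 - w(135, -195) = 25552 - (-5*135 + (⅛)*(-195)*(-12 + 135)) = 25552 - (-675 + (⅛)*(-195)*123) = 25552 - (-675 - 23985/8) = 25552 - 1*(-29385/8) = 25552 + 29385/8 = 233801/8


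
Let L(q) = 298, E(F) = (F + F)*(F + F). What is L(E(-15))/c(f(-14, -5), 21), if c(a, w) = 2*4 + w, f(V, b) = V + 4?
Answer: 298/29 ≈ 10.276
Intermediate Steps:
f(V, b) = 4 + V
E(F) = 4*F**2 (E(F) = (2*F)*(2*F) = 4*F**2)
c(a, w) = 8 + w
L(E(-15))/c(f(-14, -5), 21) = 298/(8 + 21) = 298/29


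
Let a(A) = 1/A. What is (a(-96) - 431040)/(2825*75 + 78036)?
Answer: -41379841/27831456 ≈ -1.4868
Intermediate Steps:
(a(-96) - 431040)/(2825*75 + 78036) = (1/(-96) - 431040)/(2825*75 + 78036) = (-1/96 - 431040)/(211875 + 78036) = -41379841/96/289911 = -41379841/96*1/289911 = -41379841/27831456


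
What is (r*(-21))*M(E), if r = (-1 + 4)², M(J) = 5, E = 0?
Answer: -945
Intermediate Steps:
r = 9 (r = 3² = 9)
(r*(-21))*M(E) = (9*(-21))*5 = -189*5 = -945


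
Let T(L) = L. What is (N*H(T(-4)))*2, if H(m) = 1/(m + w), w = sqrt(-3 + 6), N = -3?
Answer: 24/13 + 6*sqrt(3)/13 ≈ 2.6456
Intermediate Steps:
w = sqrt(3) ≈ 1.7320
H(m) = 1/(m + sqrt(3))
(N*H(T(-4)))*2 = -3/(-4 + sqrt(3))*2 = -6/(-4 + sqrt(3))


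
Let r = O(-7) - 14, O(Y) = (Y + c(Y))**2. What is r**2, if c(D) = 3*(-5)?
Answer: 220900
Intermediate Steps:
c(D) = -15
O(Y) = (-15 + Y)**2 (O(Y) = (Y - 15)**2 = (-15 + Y)**2)
r = 470 (r = (-15 - 7)**2 - 14 = (-22)**2 - 14 = 484 - 14 = 470)
r**2 = 470**2 = 220900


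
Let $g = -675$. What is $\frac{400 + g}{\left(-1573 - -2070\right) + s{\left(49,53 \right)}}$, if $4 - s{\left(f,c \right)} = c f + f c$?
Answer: $\frac{275}{4693} \approx 0.058598$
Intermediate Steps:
$s{\left(f,c \right)} = 4 - 2 c f$ ($s{\left(f,c \right)} = 4 - \left(c f + f c\right) = 4 - \left(c f + c f\right) = 4 - 2 c f$)
$\frac{400 + g}{\left(-1573 - -2070\right) + s{\left(49,53 \right)}} = \frac{400 - 675}{\left(-1573 - -2070\right) + \left(4 - 106 \cdot 49\right)} = - \frac{275}{\left(-1573 + 2070\right) + \left(4 - 5194\right)} = - \frac{275}{497 - 5190} = - \frac{275}{-4693} = \left(-275\right) \left(- \frac{1}{4693}\right) = \frac{275}{4693}$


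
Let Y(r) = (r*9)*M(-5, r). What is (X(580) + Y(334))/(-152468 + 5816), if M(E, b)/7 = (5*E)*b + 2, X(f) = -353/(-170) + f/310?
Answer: 925720885517/772856040 ≈ 1197.8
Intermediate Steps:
X(f) = 353/170 + f/310 (X(f) = -353*(-1/170) + f*(1/310) = 353/170 + f/310)
M(E, b) = 14 + 35*E*b (M(E, b) = 7*((5*E)*b + 2) = 7*(5*E*b + 2) = 7*(2 + 5*E*b) = 14 + 35*E*b)
Y(r) = 9*r*(14 - 175*r) (Y(r) = (r*9)*(14 + 35*(-5)*r) = (9*r)*(14 - 175*r) = 9*r*(14 - 175*r))
(X(580) + Y(334))/(-152468 + 5816) = ((353/170 + (1/310)*580) + 63*334*(2 - 25*334))/(-152468 + 5816) = ((353/170 + 58/31) + 63*334*(2 - 8350))/(-146652) = (20803/5270 + 63*334*(-8348))*(-1/146652) = (20803/5270 - 175658616)*(-1/146652) = -925720885517/5270*(-1/146652) = 925720885517/772856040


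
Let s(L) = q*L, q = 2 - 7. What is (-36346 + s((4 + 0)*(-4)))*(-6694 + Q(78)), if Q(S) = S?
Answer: 239935856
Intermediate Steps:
q = -5
s(L) = -5*L
(-36346 + s((4 + 0)*(-4)))*(-6694 + Q(78)) = (-36346 - 5*(4 + 0)*(-4))*(-6694 + 78) = (-36346 - 20*(-4))*(-6616) = (-36346 - 5*(-16))*(-6616) = (-36346 + 80)*(-6616) = -36266*(-6616) = 239935856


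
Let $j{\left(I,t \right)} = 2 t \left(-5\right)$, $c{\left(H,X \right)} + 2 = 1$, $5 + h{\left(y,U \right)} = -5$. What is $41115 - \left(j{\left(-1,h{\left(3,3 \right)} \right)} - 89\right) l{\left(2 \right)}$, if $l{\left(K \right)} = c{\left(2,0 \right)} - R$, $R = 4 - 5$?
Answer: $41115$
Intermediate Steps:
$h{\left(y,U \right)} = -10$ ($h{\left(y,U \right)} = -5 - 5 = -10$)
$c{\left(H,X \right)} = -1$ ($c{\left(H,X \right)} = -2 + 1 = -1$)
$R = -1$ ($R = 4 - 5 = -1$)
$j{\left(I,t \right)} = - 10 t$
$l{\left(K \right)} = 0$ ($l{\left(K \right)} = -1 - -1 = -1 + 1 = 0$)
$41115 - \left(j{\left(-1,h{\left(3,3 \right)} \right)} - 89\right) l{\left(2 \right)} = 41115 - \left(\left(-10\right) \left(-10\right) - 89\right) 0 = 41115 - \left(100 - 89\right) 0 = 41115 - 11 \cdot 0 = 41115 - 0 = 41115 + 0 = 41115$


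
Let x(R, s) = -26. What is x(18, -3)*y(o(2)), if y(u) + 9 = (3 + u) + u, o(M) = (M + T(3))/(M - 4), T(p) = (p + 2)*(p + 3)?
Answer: 988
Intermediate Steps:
T(p) = (2 + p)*(3 + p)
o(M) = (30 + M)/(-4 + M) (o(M) = (M + (6 + 3**2 + 5*3))/(M - 4) = (M + (6 + 9 + 15))/(-4 + M) = (M + 30)/(-4 + M) = (30 + M)/(-4 + M))
y(u) = -6 + 2*u (y(u) = -9 + ((3 + u) + u) = -9 + (3 + 2*u) = -6 + 2*u)
x(18, -3)*y(o(2)) = -26*(-6 + 2*((30 + 2)/(-4 + 2))) = -26*(-6 + 2*(32/(-2))) = -26*(-6 + 2*(-1/2*32)) = -26*(-6 + 2*(-16)) = -26*(-6 - 32) = -26*(-38) = 988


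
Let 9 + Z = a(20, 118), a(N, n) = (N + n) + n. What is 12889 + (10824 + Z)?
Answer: 23960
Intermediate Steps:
a(N, n) = N + 2*n
Z = 247 (Z = -9 + (20 + 2*118) = -9 + (20 + 236) = -9 + 256 = 247)
12889 + (10824 + Z) = 12889 + (10824 + 247) = 12889 + 11071 = 23960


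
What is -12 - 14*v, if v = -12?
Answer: 156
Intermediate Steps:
-12 - 14*v = -12 - 14*(-12) = -12 + 168 = 156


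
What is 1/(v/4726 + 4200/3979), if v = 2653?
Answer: 18804754/30405487 ≈ 0.61847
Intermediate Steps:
1/(v/4726 + 4200/3979) = 1/(2653/4726 + 4200/3979) = 1/(30405487/18804754) = 18804754/30405487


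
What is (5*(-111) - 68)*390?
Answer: -242970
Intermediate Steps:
(5*(-111) - 68)*390 = (-555 - 68)*390 = -623*390 = -242970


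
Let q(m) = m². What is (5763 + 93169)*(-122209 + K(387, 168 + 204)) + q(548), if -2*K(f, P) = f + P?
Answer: -12127625178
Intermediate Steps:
K(f, P) = -P/2 - f/2 (K(f, P) = -(f + P)/2 = -(P + f)/2 = -P/2 - f/2)
(5763 + 93169)*(-122209 + K(387, 168 + 204)) + q(548) = (5763 + 93169)*(-122209 + (-(168 + 204)/2 - ½*387)) + 548² = 98932*(-122209 + (-½*372 - 387/2)) + 300304 = 98932*(-122209 + (-186 - 387/2)) + 300304 = 98932*(-122209 - 759/2) + 300304 = 98932*(-245177/2) + 300304 = -12127925482 + 300304 = -12127625178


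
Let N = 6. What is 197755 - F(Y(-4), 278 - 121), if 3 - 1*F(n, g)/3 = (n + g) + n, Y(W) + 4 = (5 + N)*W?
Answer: 197929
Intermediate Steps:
Y(W) = -4 + 11*W (Y(W) = -4 + (5 + 6)*W = -4 + 11*W)
F(n, g) = 9 - 6*n - 3*g (F(n, g) = 9 - 3*((n + g) + n) = 9 - 3*((g + n) + n) = 9 - 3*(g + 2*n) = 9 + (-6*n - 3*g) = 9 - 6*n - 3*g)
197755 - F(Y(-4), 278 - 121) = 197755 - (9 - 6*(-4 + 11*(-4)) - 3*(278 - 121)) = 197755 - (9 - 6*(-4 - 44) - 3*157) = 197755 - (9 - 6*(-48) - 471) = 197755 - (9 + 288 - 471) = 197755 - 1*(-174) = 197755 + 174 = 197929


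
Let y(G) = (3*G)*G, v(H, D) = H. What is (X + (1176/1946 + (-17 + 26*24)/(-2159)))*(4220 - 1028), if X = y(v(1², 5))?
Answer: 3183336912/300101 ≈ 10608.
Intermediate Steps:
y(G) = 3*G²
X = 3 (X = 3*(1²)² = 3*1² = 3*1 = 3)
(X + (1176/1946 + (-17 + 26*24)/(-2159)))*(4220 - 1028) = (3 + (1176/1946 + (-17 + 26*24)/(-2159)))*(4220 - 1028) = (3 + (1176*(1/1946) + (-17 + 624)*(-1/2159)))*3192 = (3 + (84/139 + 607*(-1/2159)))*3192 = (3 + (84/139 - 607/2159))*3192 = (3 + 96983/300101)*3192 = (997286/300101)*3192 = 3183336912/300101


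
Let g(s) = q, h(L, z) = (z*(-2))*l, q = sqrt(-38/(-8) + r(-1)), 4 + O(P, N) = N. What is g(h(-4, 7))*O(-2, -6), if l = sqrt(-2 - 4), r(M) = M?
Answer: -5*sqrt(15) ≈ -19.365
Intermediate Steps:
l = I*sqrt(6) (l = sqrt(-6) = I*sqrt(6) ≈ 2.4495*I)
O(P, N) = -4 + N
q = sqrt(15)/2 (q = sqrt(-38/(-8) - 1) = sqrt(-38*(-1/8) - 1) = sqrt(19/4 - 1) = sqrt(15/4) = sqrt(15)/2 ≈ 1.9365)
h(L, z) = -2*I*z*sqrt(6) (h(L, z) = (z*(-2))*(I*sqrt(6)) = (-2*z)*(I*sqrt(6)) = -2*I*z*sqrt(6))
g(s) = sqrt(15)/2
g(h(-4, 7))*O(-2, -6) = (sqrt(15)/2)*(-4 - 6) = (sqrt(15)/2)*(-10) = -5*sqrt(15)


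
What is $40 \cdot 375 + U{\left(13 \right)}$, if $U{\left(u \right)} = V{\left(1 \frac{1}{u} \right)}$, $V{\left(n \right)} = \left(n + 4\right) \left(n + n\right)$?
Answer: $\frac{2535106}{169} \approx 15001.0$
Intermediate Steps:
$V{\left(n \right)} = 2 n \left(4 + n\right)$ ($V{\left(n \right)} = \left(4 + n\right) 2 n = 2 n \left(4 + n\right)$)
$U{\left(u \right)} = \frac{2 \left(4 + \frac{1}{u}\right)}{u}$ ($U{\left(u \right)} = 2 \cdot 1 \frac{1}{u} \left(4 + 1 \frac{1}{u}\right) = \frac{2 \left(4 + \frac{1}{u}\right)}{u}$)
$40 \cdot 375 + U{\left(13 \right)} = 40 \cdot 375 + \frac{2 \left(1 + 4 \cdot 13\right)}{169} = 15000 + 2 \cdot \frac{1}{169} \left(1 + 52\right) = 15000 + 2 \cdot \frac{1}{169} \cdot 53 = 15000 + \frac{106}{169} = \frac{2535106}{169}$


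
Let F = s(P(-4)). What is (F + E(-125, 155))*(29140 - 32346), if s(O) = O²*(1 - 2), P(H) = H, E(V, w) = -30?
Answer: 147476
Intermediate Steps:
s(O) = -O² (s(O) = O²*(-1) = -O²)
F = -16 (F = -1*(-4)² = -1*16 = -16)
(F + E(-125, 155))*(29140 - 32346) = (-16 - 30)*(29140 - 32346) = -46*(-3206) = 147476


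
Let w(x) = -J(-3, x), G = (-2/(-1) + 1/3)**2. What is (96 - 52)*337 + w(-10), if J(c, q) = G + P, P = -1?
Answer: 133412/9 ≈ 14824.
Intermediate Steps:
G = 49/9 (G = (-2*(-1) + 1*(1/3))**2 = (2 + 1/3)**2 = (7/3)**2 = 49/9 ≈ 5.4444)
J(c, q) = 40/9 (J(c, q) = 49/9 - 1 = 40/9)
w(x) = -40/9 (w(x) = -1*40/9 = -40/9)
(96 - 52)*337 + w(-10) = (96 - 52)*337 - 40/9 = 44*337 - 40/9 = 14828 - 40/9 = 133412/9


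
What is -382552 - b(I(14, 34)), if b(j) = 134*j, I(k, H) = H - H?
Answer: -382552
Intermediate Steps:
I(k, H) = 0
-382552 - b(I(14, 34)) = -382552 - 134*0 = -382552 - 1*0 = -382552 + 0 = -382552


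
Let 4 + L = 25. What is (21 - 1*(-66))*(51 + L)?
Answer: 6264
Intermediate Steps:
L = 21 (L = -4 + 25 = 21)
(21 - 1*(-66))*(51 + L) = (21 - 1*(-66))*(51 + 21) = (21 + 66)*72 = 87*72 = 6264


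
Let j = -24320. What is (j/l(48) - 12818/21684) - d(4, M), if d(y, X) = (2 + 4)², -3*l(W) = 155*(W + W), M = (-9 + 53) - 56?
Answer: -819259/25854 ≈ -31.688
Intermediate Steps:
M = -12 (M = 44 - 56 = -12)
l(W) = -310*W/3 (l(W) = -155*(W + W)/3 = -155*2*W/3 = -310*W/3)
d(y, X) = 36 (d(y, X) = 6² = 36)
(j/l(48) - 12818/21684) - d(4, M) = (-24320/((-310/3*48)) - 12818/21684) - 1*36 = (-24320/(-4960) - 12818*1/21684) - 36 = (-24320*(-1/4960) - 493/834) - 36 = (152/31 - 493/834) - 36 = 111485/25854 - 36 = -819259/25854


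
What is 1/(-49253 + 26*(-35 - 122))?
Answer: -1/53335 ≈ -1.8749e-5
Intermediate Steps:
1/(-49253 + 26*(-35 - 122)) = 1/(-49253 + 26*(-157)) = 1/(-49253 - 4082) = 1/(-53335) = -1/53335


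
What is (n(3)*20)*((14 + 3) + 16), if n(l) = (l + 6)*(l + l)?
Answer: 35640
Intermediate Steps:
n(l) = 2*l*(6 + l) (n(l) = (6 + l)*(2*l) = 2*l*(6 + l))
(n(3)*20)*((14 + 3) + 16) = ((2*3*(6 + 3))*20)*((14 + 3) + 16) = ((2*3*9)*20)*(17 + 16) = (54*20)*33 = 1080*33 = 35640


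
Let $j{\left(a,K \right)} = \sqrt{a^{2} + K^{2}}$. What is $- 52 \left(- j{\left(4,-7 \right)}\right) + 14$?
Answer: $14 + 52 \sqrt{65} \approx 433.24$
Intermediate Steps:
$j{\left(a,K \right)} = \sqrt{K^{2} + a^{2}}$
$- 52 \left(- j{\left(4,-7 \right)}\right) + 14 = - 52 \left(- \sqrt{\left(-7\right)^{2} + 4^{2}}\right) + 14 = - 52 \left(- \sqrt{49 + 16}\right) + 14 = - 52 \left(- \sqrt{65}\right) + 14 = 52 \sqrt{65} + 14 = 14 + 52 \sqrt{65}$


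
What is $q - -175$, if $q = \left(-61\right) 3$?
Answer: $-8$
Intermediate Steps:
$q = -183$
$q - -175 = -183 - -175 = -183 + 175 = -8$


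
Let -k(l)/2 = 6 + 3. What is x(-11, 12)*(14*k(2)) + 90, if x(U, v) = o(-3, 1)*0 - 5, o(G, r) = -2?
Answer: 1350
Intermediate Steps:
k(l) = -18 (k(l) = -2*(6 + 3) = -2*9 = -18)
x(U, v) = -5 (x(U, v) = -2*0 - 5 = 0 - 5 = -5)
x(-11, 12)*(14*k(2)) + 90 = -70*(-18) + 90 = -5*(-252) + 90 = 1260 + 90 = 1350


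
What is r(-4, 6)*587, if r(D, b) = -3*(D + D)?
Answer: 14088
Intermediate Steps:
r(D, b) = -6*D
r(-4, 6)*587 = -6*(-4)*587 = 24*587 = 14088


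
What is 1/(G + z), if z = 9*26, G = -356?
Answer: -1/122 ≈ -0.0081967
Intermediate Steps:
z = 234
1/(G + z) = 1/(-356 + 234) = 1/(-122) = -1/122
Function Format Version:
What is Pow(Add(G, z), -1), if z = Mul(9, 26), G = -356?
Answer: Rational(-1, 122) ≈ -0.0081967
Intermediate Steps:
z = 234
Pow(Add(G, z), -1) = Pow(Add(-356, 234), -1) = Pow(-122, -1) = Rational(-1, 122)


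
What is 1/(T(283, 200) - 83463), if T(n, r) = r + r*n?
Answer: -1/26663 ≈ -3.7505e-5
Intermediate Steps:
T(n, r) = r + n*r
1/(T(283, 200) - 83463) = 1/(200*(1 + 283) - 83463) = 1/(200*284 - 83463) = 1/(56800 - 83463) = 1/(-26663) = -1/26663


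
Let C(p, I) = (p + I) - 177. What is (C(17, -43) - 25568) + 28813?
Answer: 3042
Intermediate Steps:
C(p, I) = -177 + I + p (C(p, I) = (I + p) - 177 = -177 + I + p)
(C(17, -43) - 25568) + 28813 = ((-177 - 43 + 17) - 25568) + 28813 = (-203 - 25568) + 28813 = -25771 + 28813 = 3042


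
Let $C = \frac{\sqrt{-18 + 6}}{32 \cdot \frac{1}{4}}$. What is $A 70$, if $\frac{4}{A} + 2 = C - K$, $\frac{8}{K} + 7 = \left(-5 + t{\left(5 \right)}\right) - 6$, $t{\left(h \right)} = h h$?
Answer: $- \frac{689920}{7891} - \frac{54880 i \sqrt{3}}{7891} \approx -87.431 - 12.046 i$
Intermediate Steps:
$t{\left(h \right)} = h^{2}$
$K = \frac{8}{7}$ ($K = \frac{8}{-7 - \left(11 - 25\right)} = \frac{8}{-7 + \left(\left(-5 + 25\right) - 6\right)} = \frac{8}{-7 + \left(20 - 6\right)} = \frac{8}{-7 + 14} = \frac{8}{7} \approx 1.1429$)
$C = \frac{i \sqrt{3}}{4}$ ($C = \frac{\sqrt{-12}}{32 \cdot \frac{1}{4}} = \frac{2 i \sqrt{3}}{8} = 2 i \sqrt{3} \cdot \frac{1}{8} = \frac{i \sqrt{3}}{4} \approx 0.43301 i$)
$A = \frac{4}{- \frac{22}{7} + \frac{i \sqrt{3}}{4}}$ ($A = \frac{4}{-2 + \left(\frac{i \sqrt{3}}{4} - \frac{8}{7}\right)} = \frac{4}{-2 - \left(\frac{8}{7} - \frac{i \sqrt{3}}{4}\right)} = \frac{4}{- \frac{22}{7} + \frac{i \sqrt{3}}{4}} \approx -1.249 - 0.17209 i$)
$A 70 = \left(- \frac{9856}{7891} - \frac{784 i \sqrt{3}}{7891}\right) 70 = - \frac{689920}{7891} - \frac{54880 i \sqrt{3}}{7891}$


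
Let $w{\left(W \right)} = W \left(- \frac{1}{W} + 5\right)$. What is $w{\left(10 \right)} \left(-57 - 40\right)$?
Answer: $-4753$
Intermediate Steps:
$w{\left(W \right)} = W \left(5 - \frac{1}{W}\right)$
$w{\left(10 \right)} \left(-57 - 40\right) = \left(-1 + 5 \cdot 10\right) \left(-57 - 40\right) = \left(-1 + 50\right) \left(-97\right) = 49 \left(-97\right) = -4753$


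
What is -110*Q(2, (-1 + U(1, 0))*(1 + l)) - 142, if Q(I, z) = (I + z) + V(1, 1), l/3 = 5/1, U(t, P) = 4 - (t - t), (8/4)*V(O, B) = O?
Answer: -5697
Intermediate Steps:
V(O, B) = O/2
U(t, P) = 4 (U(t, P) = 4 - 1*0 = 4 + 0 = 4)
l = 15 (l = 3*(5/1) = 3*(5*1) = 3*5 = 15)
Q(I, z) = ½ + I + z (Q(I, z) = (I + z) + (½)*1 = (I + z) + ½ = ½ + I + z)
-110*Q(2, (-1 + U(1, 0))*(1 + l)) - 142 = -110*(½ + 2 + (-1 + 4)*(1 + 15)) - 142 = -110*(½ + 2 + 3*16) - 142 = -110*(½ + 2 + 48) - 142 = -110*101/2 - 142 = -5555 - 142 = -5697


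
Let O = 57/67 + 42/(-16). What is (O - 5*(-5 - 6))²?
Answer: 813903841/287296 ≈ 2833.0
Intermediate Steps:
O = -951/536 (O = 57*(1/67) + 42*(-1/16) = 57/67 - 21/8 = -951/536 ≈ -1.7743)
(O - 5*(-5 - 6))² = (-951/536 - 5*(-5 - 6))² = (-951/536 - 5*(-11))² = (-951/536 + 55)² = (28529/536)² = 813903841/287296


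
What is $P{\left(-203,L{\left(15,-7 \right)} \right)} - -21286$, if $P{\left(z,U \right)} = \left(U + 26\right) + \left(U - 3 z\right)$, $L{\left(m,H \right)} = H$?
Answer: $21907$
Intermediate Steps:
$P{\left(z,U \right)} = 26 - 3 z + 2 U$ ($P{\left(z,U \right)} = \left(26 + U\right) + \left(U - 3 z\right) = 26 - 3 z + 2 U$)
$P{\left(-203,L{\left(15,-7 \right)} \right)} - -21286 = \left(26 - -609 + 2 \left(-7\right)\right) - -21286 = \left(26 + 609 - 14\right) + 21286 = 621 + 21286 = 21907$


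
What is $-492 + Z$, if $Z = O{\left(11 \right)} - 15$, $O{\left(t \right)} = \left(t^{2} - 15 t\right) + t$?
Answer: $-540$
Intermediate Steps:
$O{\left(t \right)} = t^{2} - 14 t$
$Z = -48$ ($Z = 11 \left(-14 + 11\right) - 15 = 11 \left(-3\right) - 15 = -33 - 15 = -48$)
$-492 + Z = -492 - 48 = -540$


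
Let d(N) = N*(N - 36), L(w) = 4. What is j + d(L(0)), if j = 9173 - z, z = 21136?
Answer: -12091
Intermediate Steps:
d(N) = N*(-36 + N)
j = -11963 (j = 9173 - 1*21136 = 9173 - 21136 = -11963)
j + d(L(0)) = -11963 + 4*(-36 + 4) = -11963 + 4*(-32) = -11963 - 128 = -12091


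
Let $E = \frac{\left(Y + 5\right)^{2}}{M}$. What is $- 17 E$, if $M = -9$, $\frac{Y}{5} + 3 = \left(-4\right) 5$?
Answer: $\frac{205700}{9} \approx 22856.0$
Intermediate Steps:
$Y = -115$ ($Y = -15 + 5 \left(\left(-4\right) 5\right) = -15 + 5 \left(-20\right) = -15 - 100 = -115$)
$E = - \frac{12100}{9}$ ($E = \frac{\left(-115 + 5\right)^{2}}{-9} = \left(-110\right)^{2} \left(- \frac{1}{9}\right) = 12100 \left(- \frac{1}{9}\right) = - \frac{12100}{9} \approx -1344.4$)
$- 17 E = \left(-17\right) \left(- \frac{12100}{9}\right) = \frac{205700}{9}$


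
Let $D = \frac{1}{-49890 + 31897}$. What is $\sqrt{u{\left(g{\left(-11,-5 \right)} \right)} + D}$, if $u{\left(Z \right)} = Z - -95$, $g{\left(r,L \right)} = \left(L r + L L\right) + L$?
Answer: $\frac{\sqrt{55037150337}}{17993} \approx 13.038$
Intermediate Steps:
$g{\left(r,L \right)} = L + L^{2} + L r$ ($g{\left(r,L \right)} = \left(L r + L^{2}\right) + L = \left(L^{2} + L r\right) + L = L + L^{2} + L r$)
$u{\left(Z \right)} = 95 + Z$ ($u{\left(Z \right)} = Z + 95 = 95 + Z$)
$D = - \frac{1}{17993}$ ($D = \frac{1}{-17993} = - \frac{1}{17993} \approx -5.5577 \cdot 10^{-5}$)
$\sqrt{u{\left(g{\left(-11,-5 \right)} \right)} + D} = \sqrt{\left(95 - 5 \left(1 - 5 - 11\right)\right) - \frac{1}{17993}} = \sqrt{\left(95 - -75\right) - \frac{1}{17993}} = \sqrt{\left(95 + 75\right) - \frac{1}{17993}} = \sqrt{170 - \frac{1}{17993}} = \sqrt{\frac{3058809}{17993}} = \frac{\sqrt{55037150337}}{17993}$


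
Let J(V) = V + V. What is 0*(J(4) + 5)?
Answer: 0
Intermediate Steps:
J(V) = 2*V
0*(J(4) + 5) = 0*(2*4 + 5) = 0*(8 + 5) = 0*13 = 0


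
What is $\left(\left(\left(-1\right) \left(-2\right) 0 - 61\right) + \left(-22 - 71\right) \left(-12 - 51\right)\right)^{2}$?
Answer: $33616804$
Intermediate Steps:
$\left(\left(\left(-1\right) \left(-2\right) 0 - 61\right) + \left(-22 - 71\right) \left(-12 - 51\right)\right)^{2} = \left(\left(2 \cdot 0 - 61\right) - -5859\right)^{2} = \left(\left(0 - 61\right) + 5859\right)^{2} = \left(-61 + 5859\right)^{2} = 5798^{2} = 33616804$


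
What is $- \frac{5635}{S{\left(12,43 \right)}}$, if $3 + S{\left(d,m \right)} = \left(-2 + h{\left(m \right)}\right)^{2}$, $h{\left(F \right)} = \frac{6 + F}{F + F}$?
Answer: $\frac{41676460}{7059} \approx 5904.0$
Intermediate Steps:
$h{\left(F \right)} = \frac{6 + F}{2 F}$
$S{\left(d,m \right)} = -3 + \left(-2 + \frac{6 + m}{2 m}\right)^{2}$
$- \frac{5635}{S{\left(12,43 \right)}} = - \frac{5635}{- \frac{3}{4} - \frac{9}{43} + \frac{9}{1849}} = - \frac{5635}{- \frac{7059}{7396}} = \left(-5635\right) \left(- \frac{7396}{7059}\right) = \frac{41676460}{7059}$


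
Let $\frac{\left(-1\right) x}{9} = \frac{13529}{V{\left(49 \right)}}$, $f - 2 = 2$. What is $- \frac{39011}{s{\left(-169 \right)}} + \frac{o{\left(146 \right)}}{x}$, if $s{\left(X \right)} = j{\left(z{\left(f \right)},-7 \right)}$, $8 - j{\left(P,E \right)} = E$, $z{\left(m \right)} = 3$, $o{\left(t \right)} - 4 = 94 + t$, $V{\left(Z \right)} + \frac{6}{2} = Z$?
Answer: $- \frac{1583395577}{608805} \approx -2600.8$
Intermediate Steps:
$V{\left(Z \right)} = -3 + Z$
$o{\left(t \right)} = 98 + t$ ($o{\left(t \right)} = 4 + \left(94 + t\right) = 98 + t$)
$f = 4$ ($f = 2 + 2 = 4$)
$j{\left(P,E \right)} = 8 - E$
$s{\left(X \right)} = 15$ ($s{\left(X \right)} = 8 - -7 = 8 + 7 = 15$)
$x = - \frac{121761}{46}$ ($x = - 9 \frac{13529}{-3 + 49} = - 9 \cdot \frac{13529}{46} = - 9 \cdot 13529 \cdot \frac{1}{46} = \left(-9\right) \frac{13529}{46} = - \frac{121761}{46} \approx -2647.0$)
$- \frac{39011}{s{\left(-169 \right)}} + \frac{o{\left(146 \right)}}{x} = - \frac{39011}{15} + \frac{98 + 146}{- \frac{121761}{46}} = \left(-39011\right) \frac{1}{15} + 244 \left(- \frac{46}{121761}\right) = - \frac{39011}{15} - \frac{11224}{121761} = - \frac{1583395577}{608805}$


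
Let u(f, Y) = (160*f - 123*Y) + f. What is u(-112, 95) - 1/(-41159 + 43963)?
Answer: -83326469/2804 ≈ -29717.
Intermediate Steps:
u(f, Y) = -123*Y + 161*f (u(f, Y) = (-123*Y + 160*f) + f = -123*Y + 161*f)
u(-112, 95) - 1/(-41159 + 43963) = (-123*95 + 161*(-112)) - 1/(-41159 + 43963) = (-11685 - 18032) - 1/2804 = -29717 - 1*1/2804 = -29717 - 1/2804 = -83326469/2804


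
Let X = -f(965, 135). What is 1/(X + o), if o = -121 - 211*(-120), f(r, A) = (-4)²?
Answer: 1/25183 ≈ 3.9709e-5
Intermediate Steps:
f(r, A) = 16
X = -16 (X = -1*16 = -16)
o = 25199 (o = -121 + 25320 = 25199)
1/(X + o) = 1/(-16 + 25199) = 1/25183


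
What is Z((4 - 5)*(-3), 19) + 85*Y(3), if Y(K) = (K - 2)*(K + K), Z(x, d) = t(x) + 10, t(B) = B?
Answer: 523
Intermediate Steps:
Z(x, d) = 10 + x (Z(x, d) = x + 10 = 10 + x)
Y(K) = 2*K*(-2 + K) (Y(K) = (-2 + K)*(2*K) = 2*K*(-2 + K))
Z((4 - 5)*(-3), 19) + 85*Y(3) = (10 + (4 - 5)*(-3)) + 85*(2*3*(-2 + 3)) = (10 - 1*(-3)) + 85*(2*3*1) = (10 + 3) + 85*6 = 13 + 510 = 523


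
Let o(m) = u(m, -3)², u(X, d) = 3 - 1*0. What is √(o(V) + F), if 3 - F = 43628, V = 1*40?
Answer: 4*I*√2726 ≈ 208.84*I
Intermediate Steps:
u(X, d) = 3 (u(X, d) = 3 + 0 = 3)
V = 40
F = -43625 (F = 3 - 1*43628 = 3 - 43628 = -43625)
o(m) = 9 (o(m) = 3² = 9)
√(o(V) + F) = √(9 - 43625) = √(-43616) = 4*I*√2726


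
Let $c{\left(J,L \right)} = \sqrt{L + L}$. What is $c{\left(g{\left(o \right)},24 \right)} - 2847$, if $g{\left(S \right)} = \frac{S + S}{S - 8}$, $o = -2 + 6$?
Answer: $-2847 + 4 \sqrt{3} \approx -2840.1$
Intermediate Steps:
$o = 4$
$g{\left(S \right)} = \frac{2 S}{-8 + S}$
$c{\left(J,L \right)} = \sqrt{2} \sqrt{L}$ ($c{\left(J,L \right)} = \sqrt{2 L} = \sqrt{2} \sqrt{L}$)
$c{\left(g{\left(o \right)},24 \right)} - 2847 = \sqrt{2} \sqrt{24} - 2847 = \sqrt{2} \cdot 2 \sqrt{6} - 2847 = 4 \sqrt{3} - 2847 = -2847 + 4 \sqrt{3}$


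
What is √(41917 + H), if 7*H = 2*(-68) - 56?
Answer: √2052589/7 ≈ 204.67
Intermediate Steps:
H = -192/7 (H = (2*(-68) - 56)/7 = (-136 - 56)/7 = (⅐)*(-192) = -192/7 ≈ -27.429)
√(41917 + H) = √(41917 - 192/7) = √(293227/7) = √2052589/7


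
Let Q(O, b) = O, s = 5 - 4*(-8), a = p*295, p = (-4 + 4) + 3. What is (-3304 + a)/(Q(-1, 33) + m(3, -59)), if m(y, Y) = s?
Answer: -2419/36 ≈ -67.194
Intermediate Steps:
p = 3 (p = 0 + 3 = 3)
a = 885 (a = 3*295 = 885)
s = 37 (s = 5 + 32 = 37)
m(y, Y) = 37
(-3304 + a)/(Q(-1, 33) + m(3, -59)) = (-3304 + 885)/(-1 + 37) = -2419/36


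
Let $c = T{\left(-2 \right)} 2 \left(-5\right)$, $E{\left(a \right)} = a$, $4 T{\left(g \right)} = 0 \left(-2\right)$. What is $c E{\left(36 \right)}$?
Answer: $0$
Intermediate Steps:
$T{\left(g \right)} = 0$ ($T{\left(g \right)} = \frac{0 \left(-2\right)}{4} = \frac{1}{4} \cdot 0 = 0$)
$c = 0$ ($c = 0 \cdot 2 \left(-5\right) = 0 \left(-5\right) = 0$)
$c E{\left(36 \right)} = 0 \cdot 36 = 0$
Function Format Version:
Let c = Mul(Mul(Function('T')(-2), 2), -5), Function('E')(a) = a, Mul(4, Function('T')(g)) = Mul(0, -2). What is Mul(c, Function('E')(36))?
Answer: 0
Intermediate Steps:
Function('T')(g) = 0 (Function('T')(g) = Mul(Rational(1, 4), Mul(0, -2)) = Mul(Rational(1, 4), 0) = 0)
c = 0 (c = Mul(Mul(0, 2), -5) = Mul(0, -5) = 0)
Mul(c, Function('E')(36)) = Mul(0, 36) = 0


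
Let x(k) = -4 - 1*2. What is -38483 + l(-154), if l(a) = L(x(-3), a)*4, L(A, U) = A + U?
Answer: -39123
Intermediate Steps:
x(k) = -6 (x(k) = -4 - 2 = -6)
l(a) = -24 + 4*a (l(a) = (-6 + a)*4 = -24 + 4*a)
-38483 + l(-154) = -38483 + (-24 + 4*(-154)) = -38483 + (-24 - 616) = -38483 - 640 = -39123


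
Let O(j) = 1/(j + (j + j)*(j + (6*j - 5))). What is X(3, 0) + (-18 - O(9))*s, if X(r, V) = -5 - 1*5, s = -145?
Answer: 2737945/1053 ≈ 2600.1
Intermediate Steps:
X(r, V) = -10 (X(r, V) = -5 - 5 = -10)
O(j) = 1/(j + 2*j*(-5 + 7*j)) (O(j) = 1/(j + (2*j)*(j + (-5 + 6*j))) = 1/(j + (2*j)*(-5 + 7*j)) = 1/(j + 2*j*(-5 + 7*j)))
X(3, 0) + (-18 - O(9))*s = -10 + (-18 - 1/(9*(-9 + 14*9)))*(-145) = -10 + (-18 - 1/(9*(-9 + 126)))*(-145) = -10 + (-18 - 1/(9*117))*(-145) = -10 + (-18 - 1*1/1053)*(-145) = -10 + (-18 - 1/1053)*(-145) = -10 - 18955/1053*(-145) = -10 + 2748475/1053 = 2737945/1053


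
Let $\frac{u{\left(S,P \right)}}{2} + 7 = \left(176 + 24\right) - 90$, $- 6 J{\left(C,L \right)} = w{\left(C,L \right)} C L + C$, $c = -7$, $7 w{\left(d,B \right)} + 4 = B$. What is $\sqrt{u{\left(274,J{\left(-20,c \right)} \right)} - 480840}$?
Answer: $i \sqrt{480634} \approx 693.28 i$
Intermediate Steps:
$w{\left(d,B \right)} = - \frac{4}{7} + \frac{B}{7}$
$J{\left(C,L \right)} = - \frac{C}{6} - \frac{C L \left(- \frac{4}{7} + \frac{L}{7}\right)}{6}$ ($J{\left(C,L \right)} = - \frac{\left(- \frac{4}{7} + \frac{L}{7}\right) C L + C}{6} = - \frac{C \left(- \frac{4}{7} + \frac{L}{7}\right) L + C}{6} = - \frac{C L \left(- \frac{4}{7} + \frac{L}{7}\right) + C}{6} = - \frac{C + C L \left(- \frac{4}{7} + \frac{L}{7}\right)}{6} = - \frac{C}{6} - \frac{C L \left(- \frac{4}{7} + \frac{L}{7}\right)}{6}$)
$u{\left(S,P \right)} = 206$ ($u{\left(S,P \right)} = -14 + 2 \left(\left(176 + 24\right) - 90\right) = -14 + 2 \left(200 - 90\right) = -14 + 2 \cdot 110 = -14 + 220 = 206$)
$\sqrt{u{\left(274,J{\left(-20,c \right)} \right)} - 480840} = \sqrt{206 - 480840} = \sqrt{-480634} = i \sqrt{480634}$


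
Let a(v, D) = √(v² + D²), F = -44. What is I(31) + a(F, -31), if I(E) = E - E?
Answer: √2897 ≈ 53.824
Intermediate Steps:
I(E) = 0
a(v, D) = √(D² + v²)
I(31) + a(F, -31) = 0 + √((-31)² + (-44)²) = 0 + √(961 + 1936) = 0 + √2897 = √2897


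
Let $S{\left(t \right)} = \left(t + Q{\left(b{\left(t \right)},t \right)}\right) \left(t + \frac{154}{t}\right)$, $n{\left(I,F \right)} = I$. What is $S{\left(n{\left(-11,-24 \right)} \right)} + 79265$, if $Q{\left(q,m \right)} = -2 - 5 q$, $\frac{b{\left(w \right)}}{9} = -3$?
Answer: $76215$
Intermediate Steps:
$b{\left(w \right)} = -27$ ($b{\left(w \right)} = 9 \left(-3\right) = -27$)
$S{\left(t \right)} = \left(133 + t\right) \left(t + \frac{154}{t}\right)$ ($S{\left(t \right)} = \left(t - -133\right) \left(t + \frac{154}{t}\right) = \left(t + \left(-2 + 135\right)\right) \left(t + \frac{154}{t}\right) = \left(t + 133\right) \left(t + \frac{154}{t}\right) = \left(133 + t\right) \left(t + \frac{154}{t}\right)$)
$S{\left(n{\left(-11,-24 \right)} \right)} + 79265 = \left(154 + \left(-11\right)^{2} + 133 \left(-11\right) + \frac{20482}{-11}\right) + 79265 = \left(154 + 121 - 1463 + 20482 \left(- \frac{1}{11}\right)\right) + 79265 = \left(154 + 121 - 1463 - 1862\right) + 79265 = -3050 + 79265 = 76215$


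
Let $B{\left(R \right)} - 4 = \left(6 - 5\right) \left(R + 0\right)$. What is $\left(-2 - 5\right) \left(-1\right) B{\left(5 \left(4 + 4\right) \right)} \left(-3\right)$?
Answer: $-924$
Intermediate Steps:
$B{\left(R \right)} = 4 + R$ ($B{\left(R \right)} = 4 + \left(6 - 5\right) \left(R + 0\right) = 4 + 1 R = 4 + R$)
$\left(-2 - 5\right) \left(-1\right) B{\left(5 \left(4 + 4\right) \right)} \left(-3\right) = \left(-2 - 5\right) \left(-1\right) \left(4 + 5 \left(4 + 4\right)\right) \left(-3\right) = \left(-7\right) \left(-1\right) \left(4 + 5 \cdot 8\right) \left(-3\right) = 7 \left(4 + 40\right) \left(-3\right) = 7 \cdot 44 \left(-3\right) = 308 \left(-3\right) = -924$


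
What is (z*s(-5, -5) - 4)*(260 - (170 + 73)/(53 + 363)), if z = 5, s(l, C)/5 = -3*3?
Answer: -24712993/416 ≈ -59406.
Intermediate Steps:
s(l, C) = -45 (s(l, C) = 5*(-3*3) = 5*(-9) = -45)
(z*s(-5, -5) - 4)*(260 - (170 + 73)/(53 + 363)) = (5*(-45) - 4)*(260 - (170 + 73)/(53 + 363)) = (-225 - 4)*(260 - 243/416) = -229*(260 - 243/416) = -229*107917/416 = -24712993/416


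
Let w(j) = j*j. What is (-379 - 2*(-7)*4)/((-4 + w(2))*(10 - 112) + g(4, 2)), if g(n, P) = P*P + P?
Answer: -323/6 ≈ -53.833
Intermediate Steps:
w(j) = j**2
g(n, P) = P + P**2 (g(n, P) = P**2 + P = P + P**2)
(-379 - 2*(-7)*4)/((-4 + w(2))*(10 - 112) + g(4, 2)) = (-379 - 2*(-7)*4)/((-4 + 2**2)*(10 - 112) + 2*(1 + 2)) = (-379 + 14*4)/((-4 + 4)*(-102) + 2*3) = (-379 + 56)/(0*(-102) + 6) = -323/(0 + 6) = -323/6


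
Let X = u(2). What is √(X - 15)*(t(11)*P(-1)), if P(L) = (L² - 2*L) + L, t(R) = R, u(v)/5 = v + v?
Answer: 22*√5 ≈ 49.193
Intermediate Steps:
u(v) = 10*v (u(v) = 5*(v + v) = 5*(2*v) = 10*v)
X = 20 (X = 10*2 = 20)
P(L) = L² - L
√(X - 15)*(t(11)*P(-1)) = √(20 - 15)*(11*(-(-1 - 1))) = √5*(11*(-1*(-2))) = √5*(11*2) = √5*22 = 22*√5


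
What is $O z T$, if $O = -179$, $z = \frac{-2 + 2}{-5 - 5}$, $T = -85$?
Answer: $0$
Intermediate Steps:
$z = 0$ ($z = \frac{0}{-10} = 0 \left(- \frac{1}{10}\right) = 0$)
$O z T = \left(-179\right) 0 \left(-85\right) = 0 \left(-85\right) = 0$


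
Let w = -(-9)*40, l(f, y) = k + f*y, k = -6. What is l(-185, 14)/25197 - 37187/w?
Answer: -312645133/3023640 ≈ -103.40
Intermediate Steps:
l(f, y) = -6 + f*y
w = 360 (w = -3*(-120) = 360)
l(-185, 14)/25197 - 37187/w = (-6 - 185*14)/25197 - 37187/360 = (-6 - 2590)*(1/25197) - 37187*1/360 = -2596*1/25197 - 37187/360 = -2596/25197 - 37187/360 = -312645133/3023640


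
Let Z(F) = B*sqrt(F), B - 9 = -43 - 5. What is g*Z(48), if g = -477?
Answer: 74412*sqrt(3) ≈ 1.2889e+5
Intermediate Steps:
B = -39 (B = 9 + (-43 - 5) = 9 - 48 = -39)
Z(F) = -39*sqrt(F)
g*Z(48) = -(-18603)*sqrt(48) = -(-18603)*4*sqrt(3) = -(-74412)*sqrt(3) = 74412*sqrt(3)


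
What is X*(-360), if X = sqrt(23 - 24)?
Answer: -360*I ≈ -360.0*I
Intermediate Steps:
X = I (X = sqrt(-1) = I ≈ 1.0*I)
X*(-360) = I*(-360) = -360*I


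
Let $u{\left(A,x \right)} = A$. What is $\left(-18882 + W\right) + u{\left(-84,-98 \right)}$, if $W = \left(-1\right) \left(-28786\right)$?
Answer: $9820$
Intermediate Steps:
$W = 28786$
$\left(-18882 + W\right) + u{\left(-84,-98 \right)} = \left(-18882 + 28786\right) - 84 = 9904 - 84 = 9820$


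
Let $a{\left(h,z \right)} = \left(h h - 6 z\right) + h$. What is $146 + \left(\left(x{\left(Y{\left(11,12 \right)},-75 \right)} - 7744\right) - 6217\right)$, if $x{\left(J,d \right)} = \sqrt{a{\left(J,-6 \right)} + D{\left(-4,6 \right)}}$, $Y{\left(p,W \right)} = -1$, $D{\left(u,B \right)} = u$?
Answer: $-13815 + 4 \sqrt{2} \approx -13809.0$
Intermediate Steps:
$a{\left(h,z \right)} = h + h^{2} - 6 z$ ($a{\left(h,z \right)} = \left(h^{2} - 6 z\right) + h = h + h^{2} - 6 z$)
$x{\left(J,d \right)} = \sqrt{32 + J + J^{2}}$ ($x{\left(J,d \right)} = \sqrt{\left(J + J^{2} - -36\right) - 4} = \sqrt{\left(J + J^{2} + 36\right) - 4} = \sqrt{\left(36 + J + J^{2}\right) - 4} = \sqrt{32 + J + J^{2}}$)
$146 + \left(\left(x{\left(Y{\left(11,12 \right)},-75 \right)} - 7744\right) - 6217\right) = 146 + \left(\left(\sqrt{32 - 1 + \left(-1\right)^{2}} - 7744\right) - 6217\right) = 146 - \left(13961 - \sqrt{32 - 1 + 1}\right) = 146 - \left(13961 - 4 \sqrt{2}\right) = -13815 + 4 \sqrt{2}$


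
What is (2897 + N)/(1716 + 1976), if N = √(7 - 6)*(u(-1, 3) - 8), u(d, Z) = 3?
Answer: 723/923 ≈ 0.78332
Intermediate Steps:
N = -5 (N = √(7 - 6)*(3 - 8) = √1*(-5) = 1*(-5) = -5)
(2897 + N)/(1716 + 1976) = (2897 - 5)/(1716 + 1976) = 2892/3692 = 2892*(1/3692) = 723/923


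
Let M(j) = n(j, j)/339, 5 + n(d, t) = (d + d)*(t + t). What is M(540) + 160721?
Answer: 55650814/339 ≈ 1.6416e+5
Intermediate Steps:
n(d, t) = -5 + 4*d*t (n(d, t) = -5 + (d + d)*(t + t) = -5 + (2*d)*(2*t) = -5 + 4*d*t)
M(j) = -5/339 + 4*j²/339 (M(j) = (-5 + 4*j*j)/339 = (-5 + 4*j²)*(1/339) = -5/339 + 4*j²/339)
M(540) + 160721 = (-5/339 + (4/339)*540²) + 160721 = (-5/339 + (4/339)*291600) + 160721 = (-5/339 + 388800/113) + 160721 = 1166395/339 + 160721 = 55650814/339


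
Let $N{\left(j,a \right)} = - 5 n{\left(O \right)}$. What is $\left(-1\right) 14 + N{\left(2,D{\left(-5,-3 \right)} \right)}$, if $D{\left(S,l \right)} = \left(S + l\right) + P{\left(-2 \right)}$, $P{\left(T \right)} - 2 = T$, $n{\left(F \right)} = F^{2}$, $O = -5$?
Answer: $-139$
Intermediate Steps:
$P{\left(T \right)} = 2 + T$
$D{\left(S,l \right)} = S + l$ ($D{\left(S,l \right)} = \left(S + l\right) + \left(2 - 2\right) = \left(S + l\right) + 0 = S + l$)
$N{\left(j,a \right)} = -125$ ($N{\left(j,a \right)} = - 5 \left(-5\right)^{2} = \left(-5\right) 25 = -125$)
$\left(-1\right) 14 + N{\left(2,D{\left(-5,-3 \right)} \right)} = \left(-1\right) 14 - 125 = -14 - 125 = -139$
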